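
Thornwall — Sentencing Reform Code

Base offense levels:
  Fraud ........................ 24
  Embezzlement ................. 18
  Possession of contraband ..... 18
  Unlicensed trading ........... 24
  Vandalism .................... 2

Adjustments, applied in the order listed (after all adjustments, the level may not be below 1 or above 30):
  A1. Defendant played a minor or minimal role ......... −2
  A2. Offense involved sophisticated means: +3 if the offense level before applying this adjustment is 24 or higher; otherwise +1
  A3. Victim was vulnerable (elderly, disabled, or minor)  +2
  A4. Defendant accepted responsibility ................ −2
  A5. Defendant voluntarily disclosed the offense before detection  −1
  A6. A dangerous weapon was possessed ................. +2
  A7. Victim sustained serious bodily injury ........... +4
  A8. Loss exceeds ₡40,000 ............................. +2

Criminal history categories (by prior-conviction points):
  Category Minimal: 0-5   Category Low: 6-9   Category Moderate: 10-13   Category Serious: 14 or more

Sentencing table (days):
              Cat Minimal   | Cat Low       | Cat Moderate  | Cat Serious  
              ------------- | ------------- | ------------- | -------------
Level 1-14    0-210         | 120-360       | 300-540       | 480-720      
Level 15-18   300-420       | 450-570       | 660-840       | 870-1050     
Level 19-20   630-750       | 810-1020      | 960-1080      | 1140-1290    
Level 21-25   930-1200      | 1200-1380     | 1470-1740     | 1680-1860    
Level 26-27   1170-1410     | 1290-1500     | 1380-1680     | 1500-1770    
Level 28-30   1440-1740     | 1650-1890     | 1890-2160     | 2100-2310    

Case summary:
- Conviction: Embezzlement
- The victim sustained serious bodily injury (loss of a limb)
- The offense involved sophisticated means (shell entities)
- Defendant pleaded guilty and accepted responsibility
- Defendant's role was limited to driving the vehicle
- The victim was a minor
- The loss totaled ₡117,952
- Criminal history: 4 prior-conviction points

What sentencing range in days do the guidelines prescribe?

930-1200 days

Base offense level for embezzlement: 18.
A1 applies: 18 − 2 = 16.
A2 applies (level before this adjustment is 16 < 24, so +1): 16 + 1 = 17.
A3 applies: 17 + 2 = 19.
A4 applies: 19 − 2 = 17.
A5 does not apply.
A6 does not apply.
A7 applies: 17 + 4 = 21.
A8 applies: 21 + 2 = 23.
Final offense level: 23.
Criminal history: 4 prior points → Category Minimal (0-5).
Level 23 falls in the 21-25 band.
Grid: Level 21-25 × Category Minimal = 930-1200 days.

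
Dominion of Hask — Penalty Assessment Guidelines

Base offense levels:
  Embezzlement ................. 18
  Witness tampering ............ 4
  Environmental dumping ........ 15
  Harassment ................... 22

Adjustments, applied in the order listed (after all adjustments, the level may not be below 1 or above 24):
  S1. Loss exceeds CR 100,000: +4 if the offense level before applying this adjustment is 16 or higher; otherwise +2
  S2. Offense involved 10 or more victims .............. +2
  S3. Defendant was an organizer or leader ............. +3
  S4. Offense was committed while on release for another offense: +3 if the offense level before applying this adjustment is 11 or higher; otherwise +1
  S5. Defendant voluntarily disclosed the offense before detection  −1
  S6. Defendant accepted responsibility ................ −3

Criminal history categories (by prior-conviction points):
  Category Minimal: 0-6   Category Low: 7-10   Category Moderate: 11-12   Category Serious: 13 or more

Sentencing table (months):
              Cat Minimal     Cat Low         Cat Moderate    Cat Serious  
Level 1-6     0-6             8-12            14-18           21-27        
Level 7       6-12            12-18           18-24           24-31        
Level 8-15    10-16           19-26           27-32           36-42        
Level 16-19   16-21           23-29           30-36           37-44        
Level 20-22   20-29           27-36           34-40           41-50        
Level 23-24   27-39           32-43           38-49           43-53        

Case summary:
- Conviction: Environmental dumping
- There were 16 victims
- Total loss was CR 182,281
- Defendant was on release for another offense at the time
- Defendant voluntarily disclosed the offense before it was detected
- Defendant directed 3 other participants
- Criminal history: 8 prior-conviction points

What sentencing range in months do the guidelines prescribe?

Base offense level for environmental dumping: 15.
S1 applies (level before this adjustment is 15 < 16, so +2): 15 + 2 = 17.
S2 applies: 17 + 2 = 19.
S3 applies: 19 + 3 = 22.
S4 applies (level before this adjustment is 22 ≥ 11, so +3): 22 + 3 = 25.
S5 applies: 25 − 1 = 24.
S6 does not apply.
Final offense level: 24.
Criminal history: 8 prior points → Category Low (7-10).
Level 24 falls in the 23-24 band.
Grid: Level 23-24 × Category Low = 32-43 months.

32-43 months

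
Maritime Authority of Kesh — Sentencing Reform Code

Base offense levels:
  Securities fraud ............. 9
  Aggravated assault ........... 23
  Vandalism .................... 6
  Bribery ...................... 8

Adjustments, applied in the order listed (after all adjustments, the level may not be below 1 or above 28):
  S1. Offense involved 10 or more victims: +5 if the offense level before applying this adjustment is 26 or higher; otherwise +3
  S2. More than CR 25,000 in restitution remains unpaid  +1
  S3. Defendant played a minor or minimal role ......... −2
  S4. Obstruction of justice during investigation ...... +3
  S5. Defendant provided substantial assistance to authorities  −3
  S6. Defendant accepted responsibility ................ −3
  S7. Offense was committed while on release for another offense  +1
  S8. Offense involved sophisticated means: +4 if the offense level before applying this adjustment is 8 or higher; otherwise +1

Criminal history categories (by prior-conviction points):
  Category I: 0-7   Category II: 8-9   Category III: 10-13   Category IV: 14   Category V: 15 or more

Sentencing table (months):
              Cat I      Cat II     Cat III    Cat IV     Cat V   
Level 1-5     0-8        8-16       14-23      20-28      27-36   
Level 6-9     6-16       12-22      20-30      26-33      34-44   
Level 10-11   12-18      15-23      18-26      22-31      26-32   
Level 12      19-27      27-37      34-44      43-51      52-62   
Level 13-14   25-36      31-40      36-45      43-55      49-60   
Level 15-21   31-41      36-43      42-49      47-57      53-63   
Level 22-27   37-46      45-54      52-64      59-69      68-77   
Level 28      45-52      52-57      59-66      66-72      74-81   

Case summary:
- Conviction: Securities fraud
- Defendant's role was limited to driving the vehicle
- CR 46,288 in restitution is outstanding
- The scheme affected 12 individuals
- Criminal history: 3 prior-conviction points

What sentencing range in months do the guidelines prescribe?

Base offense level for securities fraud: 9.
S1 applies (level before this adjustment is 9 < 26, so +3): 9 + 3 = 12.
S2 applies: 12 + 1 = 13.
S3 applies: 13 − 2 = 11.
S6 does not apply.
S7 does not apply.
S8 does not apply.
Final offense level: 11.
Criminal history: 3 prior points → Category I (0-7).
Level 11 falls in the 10-11 band.
Grid: Level 10-11 × Category I = 12-18 months.

12-18 months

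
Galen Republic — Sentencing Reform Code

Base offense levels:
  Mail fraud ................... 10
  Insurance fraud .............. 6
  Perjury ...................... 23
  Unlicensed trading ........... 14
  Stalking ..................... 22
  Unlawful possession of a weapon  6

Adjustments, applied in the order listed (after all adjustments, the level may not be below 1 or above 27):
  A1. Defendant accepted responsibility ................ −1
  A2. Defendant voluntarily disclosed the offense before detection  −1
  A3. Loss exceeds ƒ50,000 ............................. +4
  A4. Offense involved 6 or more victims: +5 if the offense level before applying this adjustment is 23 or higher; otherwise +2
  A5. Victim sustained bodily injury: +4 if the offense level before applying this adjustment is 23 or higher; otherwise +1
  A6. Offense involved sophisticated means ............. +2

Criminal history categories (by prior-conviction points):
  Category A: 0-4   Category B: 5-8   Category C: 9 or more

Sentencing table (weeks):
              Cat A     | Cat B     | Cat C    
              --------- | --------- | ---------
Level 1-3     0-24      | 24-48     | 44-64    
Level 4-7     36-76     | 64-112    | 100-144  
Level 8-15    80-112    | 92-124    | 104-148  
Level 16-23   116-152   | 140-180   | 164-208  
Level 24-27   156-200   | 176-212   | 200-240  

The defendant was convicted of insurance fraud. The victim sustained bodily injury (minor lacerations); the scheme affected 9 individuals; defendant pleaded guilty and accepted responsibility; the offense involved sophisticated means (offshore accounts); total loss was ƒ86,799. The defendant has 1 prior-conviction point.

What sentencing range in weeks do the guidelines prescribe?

Base offense level for insurance fraud: 6.
A1 applies: 6 − 1 = 5.
A3 applies: 5 + 4 = 9.
A4 applies (level before this adjustment is 9 < 23, so +2): 9 + 2 = 11.
A5 applies (level before this adjustment is 11 < 23, so +1): 11 + 1 = 12.
A6 applies: 12 + 2 = 14.
Final offense level: 14.
Criminal history: 1 prior point → Category A (0-4).
Level 14 falls in the 8-15 band.
Grid: Level 8-15 × Category A = 80-112 weeks.

80-112 weeks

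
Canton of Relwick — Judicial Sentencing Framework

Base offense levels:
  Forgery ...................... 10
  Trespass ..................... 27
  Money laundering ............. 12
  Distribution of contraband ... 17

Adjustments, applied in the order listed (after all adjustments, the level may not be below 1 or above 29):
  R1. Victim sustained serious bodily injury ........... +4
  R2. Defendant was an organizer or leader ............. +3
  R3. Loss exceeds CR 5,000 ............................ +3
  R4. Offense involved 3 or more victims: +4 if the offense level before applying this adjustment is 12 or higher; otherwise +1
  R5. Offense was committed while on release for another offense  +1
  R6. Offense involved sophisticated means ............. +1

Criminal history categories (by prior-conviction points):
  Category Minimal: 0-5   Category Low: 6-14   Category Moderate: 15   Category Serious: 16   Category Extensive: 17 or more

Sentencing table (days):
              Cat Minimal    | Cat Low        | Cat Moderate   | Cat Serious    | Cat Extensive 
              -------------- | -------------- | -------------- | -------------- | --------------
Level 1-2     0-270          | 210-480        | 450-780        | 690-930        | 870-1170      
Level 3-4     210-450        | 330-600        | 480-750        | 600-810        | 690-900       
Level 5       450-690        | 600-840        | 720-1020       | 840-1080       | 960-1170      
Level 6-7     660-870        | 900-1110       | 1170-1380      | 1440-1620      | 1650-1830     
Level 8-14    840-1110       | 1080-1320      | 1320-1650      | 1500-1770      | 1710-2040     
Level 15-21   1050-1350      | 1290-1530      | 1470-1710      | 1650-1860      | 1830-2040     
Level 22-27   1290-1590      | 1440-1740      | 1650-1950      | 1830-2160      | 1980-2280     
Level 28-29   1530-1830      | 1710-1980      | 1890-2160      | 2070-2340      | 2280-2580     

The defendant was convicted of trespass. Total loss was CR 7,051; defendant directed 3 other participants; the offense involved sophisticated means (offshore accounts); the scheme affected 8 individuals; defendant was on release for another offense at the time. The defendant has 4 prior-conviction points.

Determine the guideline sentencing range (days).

1530-1830 days

Base offense level for trespass: 27.
R2 applies: 27 + 3 = 30.
R3 applies: 30 + 3 = 33.
R4 applies (level before this adjustment is 33 ≥ 12, so +4): 33 + 4 = 37.
R5 applies: 37 + 1 = 38.
R6 applies: 38 + 1 = 39.
Level 39 exceeds the maximum of 29; capped at 29.
Final offense level: 29.
Criminal history: 4 prior points → Category Minimal (0-5).
Level 29 falls in the 28-29 band.
Grid: Level 28-29 × Category Minimal = 1530-1830 days.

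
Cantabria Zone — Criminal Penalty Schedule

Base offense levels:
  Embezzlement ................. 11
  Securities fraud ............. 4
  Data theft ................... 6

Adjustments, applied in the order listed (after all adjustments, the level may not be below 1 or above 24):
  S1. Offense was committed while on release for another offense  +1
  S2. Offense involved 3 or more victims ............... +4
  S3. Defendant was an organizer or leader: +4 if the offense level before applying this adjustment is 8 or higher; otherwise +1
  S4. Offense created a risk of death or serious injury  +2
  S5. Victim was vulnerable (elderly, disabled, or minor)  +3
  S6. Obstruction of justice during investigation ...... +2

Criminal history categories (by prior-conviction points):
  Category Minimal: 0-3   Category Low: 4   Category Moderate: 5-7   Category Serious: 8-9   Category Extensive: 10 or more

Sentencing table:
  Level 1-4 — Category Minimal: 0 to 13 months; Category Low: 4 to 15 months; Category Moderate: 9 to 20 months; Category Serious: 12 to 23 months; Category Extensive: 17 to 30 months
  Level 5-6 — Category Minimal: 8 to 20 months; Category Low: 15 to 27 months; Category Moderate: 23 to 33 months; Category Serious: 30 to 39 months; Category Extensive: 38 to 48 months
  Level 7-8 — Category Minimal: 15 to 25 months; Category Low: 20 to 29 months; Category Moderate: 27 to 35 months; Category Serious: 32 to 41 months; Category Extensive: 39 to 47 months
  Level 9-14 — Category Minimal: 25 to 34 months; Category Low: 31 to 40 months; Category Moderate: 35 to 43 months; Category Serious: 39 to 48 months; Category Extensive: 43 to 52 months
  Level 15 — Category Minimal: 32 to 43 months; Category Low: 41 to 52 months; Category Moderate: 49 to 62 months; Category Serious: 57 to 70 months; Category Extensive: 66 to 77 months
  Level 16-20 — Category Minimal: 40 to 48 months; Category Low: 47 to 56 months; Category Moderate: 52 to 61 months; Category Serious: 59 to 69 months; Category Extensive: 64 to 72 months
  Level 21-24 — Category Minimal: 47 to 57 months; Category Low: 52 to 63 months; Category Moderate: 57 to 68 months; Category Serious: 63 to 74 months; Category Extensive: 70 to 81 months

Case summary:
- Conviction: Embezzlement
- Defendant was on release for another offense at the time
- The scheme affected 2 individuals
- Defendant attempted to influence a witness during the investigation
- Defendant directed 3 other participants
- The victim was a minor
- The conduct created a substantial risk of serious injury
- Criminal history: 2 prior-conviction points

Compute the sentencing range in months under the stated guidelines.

47-57 months

Base offense level for embezzlement: 11.
S1 applies: 11 + 1 = 12.
S2 does not apply.
S3 applies (level before this adjustment is 12 ≥ 8, so +4): 12 + 4 = 16.
S4 applies: 16 + 2 = 18.
S5 applies: 18 + 3 = 21.
S6 applies: 21 + 2 = 23.
Final offense level: 23.
Criminal history: 2 prior points → Category Minimal (0-3).
Level 23 falls in the 21-24 band.
Grid: Level 21-24 × Category Minimal = 47-57 months.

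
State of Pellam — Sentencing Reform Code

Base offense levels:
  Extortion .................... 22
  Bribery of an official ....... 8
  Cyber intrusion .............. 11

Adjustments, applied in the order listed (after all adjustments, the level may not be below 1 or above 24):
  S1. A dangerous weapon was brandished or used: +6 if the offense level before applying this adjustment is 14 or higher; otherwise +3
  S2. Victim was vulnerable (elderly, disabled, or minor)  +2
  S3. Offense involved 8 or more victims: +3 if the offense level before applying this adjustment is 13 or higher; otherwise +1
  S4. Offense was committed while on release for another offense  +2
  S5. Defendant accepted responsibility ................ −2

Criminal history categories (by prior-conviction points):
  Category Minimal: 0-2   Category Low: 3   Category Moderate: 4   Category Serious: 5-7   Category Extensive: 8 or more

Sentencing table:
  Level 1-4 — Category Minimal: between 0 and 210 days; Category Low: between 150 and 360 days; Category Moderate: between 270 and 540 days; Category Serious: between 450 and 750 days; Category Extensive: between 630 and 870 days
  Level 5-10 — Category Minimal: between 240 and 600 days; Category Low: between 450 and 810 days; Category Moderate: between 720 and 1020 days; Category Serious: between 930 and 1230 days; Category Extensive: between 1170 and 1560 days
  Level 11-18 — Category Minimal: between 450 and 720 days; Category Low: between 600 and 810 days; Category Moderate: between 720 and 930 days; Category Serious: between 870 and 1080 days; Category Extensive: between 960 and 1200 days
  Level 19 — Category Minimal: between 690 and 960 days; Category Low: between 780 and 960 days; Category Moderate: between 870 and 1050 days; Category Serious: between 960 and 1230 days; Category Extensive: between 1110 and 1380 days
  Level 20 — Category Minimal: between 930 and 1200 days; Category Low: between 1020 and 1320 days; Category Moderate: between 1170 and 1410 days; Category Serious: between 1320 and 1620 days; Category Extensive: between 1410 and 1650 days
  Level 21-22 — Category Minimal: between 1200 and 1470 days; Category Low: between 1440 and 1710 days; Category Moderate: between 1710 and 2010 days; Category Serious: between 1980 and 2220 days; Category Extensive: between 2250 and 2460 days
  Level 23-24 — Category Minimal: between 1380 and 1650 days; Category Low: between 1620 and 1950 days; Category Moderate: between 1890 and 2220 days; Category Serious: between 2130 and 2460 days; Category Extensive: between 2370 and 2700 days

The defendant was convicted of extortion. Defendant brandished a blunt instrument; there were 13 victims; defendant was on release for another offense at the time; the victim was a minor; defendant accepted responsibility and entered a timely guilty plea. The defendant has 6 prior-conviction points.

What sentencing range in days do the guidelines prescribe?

Base offense level for extortion: 22.
S1 applies (level before this adjustment is 22 ≥ 14, so +6): 22 + 6 = 28.
S2 applies: 28 + 2 = 30.
S3 applies (level before this adjustment is 30 ≥ 13, so +3): 30 + 3 = 33.
S4 applies: 33 + 2 = 35.
S5 applies: 35 − 2 = 33.
Level 33 exceeds the maximum of 24; capped at 24.
Final offense level: 24.
Criminal history: 6 prior points → Category Serious (5-7).
Level 24 falls in the 23-24 band.
Grid: Level 23-24 × Category Serious = 2130-2460 days.

2130-2460 days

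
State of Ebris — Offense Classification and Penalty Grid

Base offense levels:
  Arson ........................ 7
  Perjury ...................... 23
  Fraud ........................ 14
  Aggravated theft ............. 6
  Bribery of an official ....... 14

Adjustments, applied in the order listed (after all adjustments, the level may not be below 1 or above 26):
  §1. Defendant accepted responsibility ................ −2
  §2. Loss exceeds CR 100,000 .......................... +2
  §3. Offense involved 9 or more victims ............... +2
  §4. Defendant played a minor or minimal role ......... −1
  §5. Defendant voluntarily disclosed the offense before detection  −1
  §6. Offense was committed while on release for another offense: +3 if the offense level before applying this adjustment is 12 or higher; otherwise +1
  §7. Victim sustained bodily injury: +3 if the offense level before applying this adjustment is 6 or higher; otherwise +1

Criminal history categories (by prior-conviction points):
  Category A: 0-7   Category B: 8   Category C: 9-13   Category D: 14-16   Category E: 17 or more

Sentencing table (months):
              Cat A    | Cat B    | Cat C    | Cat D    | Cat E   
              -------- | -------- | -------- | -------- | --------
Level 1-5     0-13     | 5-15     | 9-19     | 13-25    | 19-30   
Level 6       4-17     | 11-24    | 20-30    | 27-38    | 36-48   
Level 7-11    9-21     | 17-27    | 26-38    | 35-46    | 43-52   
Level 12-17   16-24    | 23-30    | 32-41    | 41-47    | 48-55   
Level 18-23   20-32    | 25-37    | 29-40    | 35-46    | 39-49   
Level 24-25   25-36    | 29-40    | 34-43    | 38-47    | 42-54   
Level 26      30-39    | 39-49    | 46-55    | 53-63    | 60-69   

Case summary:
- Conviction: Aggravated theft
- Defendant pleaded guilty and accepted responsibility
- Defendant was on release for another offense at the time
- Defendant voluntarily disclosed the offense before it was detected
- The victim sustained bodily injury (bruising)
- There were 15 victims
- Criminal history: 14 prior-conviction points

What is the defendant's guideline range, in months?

35-46 months

Base offense level for aggravated theft: 6.
§1 applies: 6 − 2 = 4.
§2 does not apply.
§3 applies: 4 + 2 = 6.
§4 does not apply.
§5 applies: 6 − 1 = 5.
§6 applies (level before this adjustment is 5 < 12, so +1): 5 + 1 = 6.
§7 applies (level before this adjustment is 6 ≥ 6, so +3): 6 + 3 = 9.
Final offense level: 9.
Criminal history: 14 prior points → Category D (14-16).
Level 9 falls in the 7-11 band.
Grid: Level 7-11 × Category D = 35-46 months.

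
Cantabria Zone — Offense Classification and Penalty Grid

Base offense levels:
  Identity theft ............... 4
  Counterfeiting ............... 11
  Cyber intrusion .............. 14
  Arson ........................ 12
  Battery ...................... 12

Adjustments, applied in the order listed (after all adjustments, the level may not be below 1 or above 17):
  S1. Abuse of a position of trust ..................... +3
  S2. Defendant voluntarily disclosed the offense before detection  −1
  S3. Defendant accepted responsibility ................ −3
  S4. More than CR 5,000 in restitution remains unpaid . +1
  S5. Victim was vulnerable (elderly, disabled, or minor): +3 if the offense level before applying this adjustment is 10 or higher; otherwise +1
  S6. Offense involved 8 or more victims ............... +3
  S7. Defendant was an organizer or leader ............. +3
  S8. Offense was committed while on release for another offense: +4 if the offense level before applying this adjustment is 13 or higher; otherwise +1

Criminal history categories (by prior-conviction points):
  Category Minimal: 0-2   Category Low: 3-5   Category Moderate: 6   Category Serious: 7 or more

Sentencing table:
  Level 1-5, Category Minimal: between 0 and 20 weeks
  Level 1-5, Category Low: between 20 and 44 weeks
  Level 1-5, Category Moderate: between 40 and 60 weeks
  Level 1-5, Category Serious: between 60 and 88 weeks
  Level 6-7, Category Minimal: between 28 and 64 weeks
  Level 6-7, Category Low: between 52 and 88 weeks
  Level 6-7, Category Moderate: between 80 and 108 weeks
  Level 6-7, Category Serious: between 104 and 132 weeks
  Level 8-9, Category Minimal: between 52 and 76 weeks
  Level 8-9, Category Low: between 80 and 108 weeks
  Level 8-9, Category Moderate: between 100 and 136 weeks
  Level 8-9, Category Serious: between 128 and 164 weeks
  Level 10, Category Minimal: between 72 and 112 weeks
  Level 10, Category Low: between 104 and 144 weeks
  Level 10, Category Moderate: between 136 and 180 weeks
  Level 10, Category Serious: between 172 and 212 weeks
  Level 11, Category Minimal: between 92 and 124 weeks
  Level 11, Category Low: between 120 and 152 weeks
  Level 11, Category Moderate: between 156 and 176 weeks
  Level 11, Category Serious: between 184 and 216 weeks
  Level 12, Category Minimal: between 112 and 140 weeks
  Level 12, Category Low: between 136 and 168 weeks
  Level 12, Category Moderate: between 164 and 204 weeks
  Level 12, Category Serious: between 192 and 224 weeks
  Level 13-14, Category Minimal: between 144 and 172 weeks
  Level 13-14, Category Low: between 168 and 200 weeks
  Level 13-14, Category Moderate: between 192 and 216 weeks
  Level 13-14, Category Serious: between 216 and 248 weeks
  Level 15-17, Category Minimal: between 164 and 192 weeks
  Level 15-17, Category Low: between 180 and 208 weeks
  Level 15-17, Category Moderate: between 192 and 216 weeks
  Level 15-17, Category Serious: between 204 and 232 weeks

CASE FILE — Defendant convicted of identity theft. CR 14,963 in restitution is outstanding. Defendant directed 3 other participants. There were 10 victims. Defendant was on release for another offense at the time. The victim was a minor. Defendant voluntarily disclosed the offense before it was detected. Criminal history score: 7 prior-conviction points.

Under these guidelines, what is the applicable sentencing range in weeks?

Base offense level for identity theft: 4.
S1 does not apply.
S2 applies: 4 − 1 = 3.
S4 applies: 3 + 1 = 4.
S5 applies (level before this adjustment is 4 < 10, so +1): 4 + 1 = 5.
S6 applies: 5 + 3 = 8.
S7 applies: 8 + 3 = 11.
S8 applies (level before this adjustment is 11 < 13, so +1): 11 + 1 = 12.
Final offense level: 12.
Criminal history: 7 prior points → Category Serious (7+).
Level 12 falls in the 12 band.
Grid: Level 12 × Category Serious = 192-224 weeks.

192-224 weeks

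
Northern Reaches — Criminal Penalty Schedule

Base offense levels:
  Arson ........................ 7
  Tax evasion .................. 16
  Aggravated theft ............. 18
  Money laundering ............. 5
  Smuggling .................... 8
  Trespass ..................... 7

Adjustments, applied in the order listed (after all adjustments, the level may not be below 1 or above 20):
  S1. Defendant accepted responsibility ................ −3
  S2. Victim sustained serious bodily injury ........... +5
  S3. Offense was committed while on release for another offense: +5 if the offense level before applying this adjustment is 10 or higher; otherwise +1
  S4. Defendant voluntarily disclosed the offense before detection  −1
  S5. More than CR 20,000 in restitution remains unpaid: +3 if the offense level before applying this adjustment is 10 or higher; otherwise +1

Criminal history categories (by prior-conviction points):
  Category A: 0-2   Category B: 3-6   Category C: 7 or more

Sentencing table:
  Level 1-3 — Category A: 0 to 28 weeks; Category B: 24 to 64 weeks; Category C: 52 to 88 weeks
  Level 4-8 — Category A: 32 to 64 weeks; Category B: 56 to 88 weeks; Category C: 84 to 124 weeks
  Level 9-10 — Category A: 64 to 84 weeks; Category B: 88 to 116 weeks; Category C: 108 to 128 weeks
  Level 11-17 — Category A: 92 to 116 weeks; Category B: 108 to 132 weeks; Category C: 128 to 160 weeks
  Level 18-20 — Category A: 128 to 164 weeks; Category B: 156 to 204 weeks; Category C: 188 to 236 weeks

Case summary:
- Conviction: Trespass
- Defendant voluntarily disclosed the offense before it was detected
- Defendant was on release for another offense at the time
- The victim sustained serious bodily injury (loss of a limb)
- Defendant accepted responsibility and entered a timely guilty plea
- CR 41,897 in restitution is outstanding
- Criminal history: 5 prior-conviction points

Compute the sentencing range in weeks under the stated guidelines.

88-116 weeks

Base offense level for trespass: 7.
S1 applies: 7 − 3 = 4.
S2 applies: 4 + 5 = 9.
S3 applies (level before this adjustment is 9 < 10, so +1): 9 + 1 = 10.
S4 applies: 10 − 1 = 9.
S5 applies (level before this adjustment is 9 < 10, so +1): 9 + 1 = 10.
Final offense level: 10.
Criminal history: 5 prior points → Category B (3-6).
Level 10 falls in the 9-10 band.
Grid: Level 9-10 × Category B = 88-116 weeks.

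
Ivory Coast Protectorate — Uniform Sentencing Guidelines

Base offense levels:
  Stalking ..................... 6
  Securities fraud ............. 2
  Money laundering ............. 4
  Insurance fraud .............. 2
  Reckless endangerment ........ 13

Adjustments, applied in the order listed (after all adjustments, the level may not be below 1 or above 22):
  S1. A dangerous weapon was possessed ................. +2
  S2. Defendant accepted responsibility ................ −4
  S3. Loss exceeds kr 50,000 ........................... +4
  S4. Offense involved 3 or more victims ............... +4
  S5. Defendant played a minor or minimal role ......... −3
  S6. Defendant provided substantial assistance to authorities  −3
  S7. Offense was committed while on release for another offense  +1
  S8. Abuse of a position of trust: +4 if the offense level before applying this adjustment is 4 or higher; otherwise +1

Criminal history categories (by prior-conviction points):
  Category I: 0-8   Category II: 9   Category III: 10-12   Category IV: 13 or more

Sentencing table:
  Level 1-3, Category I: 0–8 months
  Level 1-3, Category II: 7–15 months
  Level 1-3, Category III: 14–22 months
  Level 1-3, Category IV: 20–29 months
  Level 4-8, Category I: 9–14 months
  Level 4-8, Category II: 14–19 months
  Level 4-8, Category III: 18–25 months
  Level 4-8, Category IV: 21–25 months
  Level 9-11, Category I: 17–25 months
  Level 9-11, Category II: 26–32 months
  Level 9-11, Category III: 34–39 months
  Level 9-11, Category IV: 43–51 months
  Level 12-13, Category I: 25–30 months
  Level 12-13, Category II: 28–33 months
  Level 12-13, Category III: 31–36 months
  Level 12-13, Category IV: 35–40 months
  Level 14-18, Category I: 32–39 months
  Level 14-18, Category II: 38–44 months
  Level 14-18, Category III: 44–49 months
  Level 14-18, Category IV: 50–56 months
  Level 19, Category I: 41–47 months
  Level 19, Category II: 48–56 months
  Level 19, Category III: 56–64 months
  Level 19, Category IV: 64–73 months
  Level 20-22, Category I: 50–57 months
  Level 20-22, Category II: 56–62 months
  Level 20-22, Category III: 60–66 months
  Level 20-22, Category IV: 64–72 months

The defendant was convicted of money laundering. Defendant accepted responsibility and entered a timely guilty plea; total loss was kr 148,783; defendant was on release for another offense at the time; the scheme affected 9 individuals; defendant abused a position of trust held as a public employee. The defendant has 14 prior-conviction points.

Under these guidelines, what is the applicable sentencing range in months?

35-40 months

Base offense level for money laundering: 4.
S1 does not apply.
S2 applies: 4 − 4 = 0.
S3 applies: 0 + 4 = 4.
S4 applies: 4 + 4 = 8.
S5 does not apply.
S6 does not apply.
S7 applies: 8 + 1 = 9.
S8 applies (level before this adjustment is 9 ≥ 4, so +4): 9 + 4 = 13.
Final offense level: 13.
Criminal history: 14 prior points → Category IV (13+).
Level 13 falls in the 12-13 band.
Grid: Level 12-13 × Category IV = 35-40 months.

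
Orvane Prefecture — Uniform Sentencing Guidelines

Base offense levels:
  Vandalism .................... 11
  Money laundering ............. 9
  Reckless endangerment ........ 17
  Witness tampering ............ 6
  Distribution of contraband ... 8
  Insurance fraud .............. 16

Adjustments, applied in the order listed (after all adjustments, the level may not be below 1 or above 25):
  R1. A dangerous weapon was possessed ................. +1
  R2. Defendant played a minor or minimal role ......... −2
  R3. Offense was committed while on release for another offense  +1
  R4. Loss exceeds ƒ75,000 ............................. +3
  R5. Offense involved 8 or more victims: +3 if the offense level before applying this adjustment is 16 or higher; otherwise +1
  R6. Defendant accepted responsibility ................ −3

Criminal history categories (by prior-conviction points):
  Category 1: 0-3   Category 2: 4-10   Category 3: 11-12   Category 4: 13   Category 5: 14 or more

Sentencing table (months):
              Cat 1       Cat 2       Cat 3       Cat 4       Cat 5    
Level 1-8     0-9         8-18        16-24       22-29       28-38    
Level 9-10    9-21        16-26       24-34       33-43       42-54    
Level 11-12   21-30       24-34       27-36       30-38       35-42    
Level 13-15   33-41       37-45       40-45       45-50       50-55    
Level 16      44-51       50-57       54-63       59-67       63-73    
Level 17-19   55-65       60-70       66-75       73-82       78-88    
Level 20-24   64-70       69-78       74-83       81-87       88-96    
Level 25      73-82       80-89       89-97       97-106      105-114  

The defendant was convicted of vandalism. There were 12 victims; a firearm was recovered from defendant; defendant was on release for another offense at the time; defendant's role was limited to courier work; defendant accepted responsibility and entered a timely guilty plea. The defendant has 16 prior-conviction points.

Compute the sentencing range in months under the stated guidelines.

42-54 months

Base offense level for vandalism: 11.
R1 applies: 11 + 1 = 12.
R2 applies: 12 − 2 = 10.
R3 applies: 10 + 1 = 11.
R4 does not apply.
R5 applies (level before this adjustment is 11 < 16, so +1): 11 + 1 = 12.
R6 applies: 12 − 3 = 9.
Final offense level: 9.
Criminal history: 16 prior points → Category 5 (14+).
Level 9 falls in the 9-10 band.
Grid: Level 9-10 × Category 5 = 42-54 months.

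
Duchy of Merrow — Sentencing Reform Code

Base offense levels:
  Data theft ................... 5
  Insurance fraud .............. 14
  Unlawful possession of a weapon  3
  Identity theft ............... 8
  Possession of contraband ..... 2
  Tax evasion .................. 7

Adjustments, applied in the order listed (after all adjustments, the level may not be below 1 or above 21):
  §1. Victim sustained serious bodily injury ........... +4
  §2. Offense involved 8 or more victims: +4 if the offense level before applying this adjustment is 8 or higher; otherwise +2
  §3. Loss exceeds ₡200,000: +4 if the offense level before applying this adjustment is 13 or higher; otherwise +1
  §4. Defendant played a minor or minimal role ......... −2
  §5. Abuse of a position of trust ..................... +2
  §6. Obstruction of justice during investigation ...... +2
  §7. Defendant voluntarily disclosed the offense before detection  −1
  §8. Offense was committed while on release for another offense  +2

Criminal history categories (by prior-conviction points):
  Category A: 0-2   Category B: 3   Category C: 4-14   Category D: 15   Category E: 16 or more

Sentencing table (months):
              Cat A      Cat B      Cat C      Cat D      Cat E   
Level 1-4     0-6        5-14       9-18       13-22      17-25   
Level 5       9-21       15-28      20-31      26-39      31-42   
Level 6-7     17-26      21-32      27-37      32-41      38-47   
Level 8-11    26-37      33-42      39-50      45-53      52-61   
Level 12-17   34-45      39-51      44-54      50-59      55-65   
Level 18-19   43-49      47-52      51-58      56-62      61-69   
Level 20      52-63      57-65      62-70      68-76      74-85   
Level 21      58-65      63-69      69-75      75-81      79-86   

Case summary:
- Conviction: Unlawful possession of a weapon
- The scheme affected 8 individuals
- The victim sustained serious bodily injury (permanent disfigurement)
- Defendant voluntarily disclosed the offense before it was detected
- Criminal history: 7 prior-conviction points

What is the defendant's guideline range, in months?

39-50 months

Base offense level for unlawful possession of a weapon: 3.
§1 applies: 3 + 4 = 7.
§2 applies (level before this adjustment is 7 < 8, so +2): 7 + 2 = 9.
§4 does not apply.
§5 does not apply.
§7 applies: 9 − 1 = 8.
Final offense level: 8.
Criminal history: 7 prior points → Category C (4-14).
Level 8 falls in the 8-11 band.
Grid: Level 8-11 × Category C = 39-50 months.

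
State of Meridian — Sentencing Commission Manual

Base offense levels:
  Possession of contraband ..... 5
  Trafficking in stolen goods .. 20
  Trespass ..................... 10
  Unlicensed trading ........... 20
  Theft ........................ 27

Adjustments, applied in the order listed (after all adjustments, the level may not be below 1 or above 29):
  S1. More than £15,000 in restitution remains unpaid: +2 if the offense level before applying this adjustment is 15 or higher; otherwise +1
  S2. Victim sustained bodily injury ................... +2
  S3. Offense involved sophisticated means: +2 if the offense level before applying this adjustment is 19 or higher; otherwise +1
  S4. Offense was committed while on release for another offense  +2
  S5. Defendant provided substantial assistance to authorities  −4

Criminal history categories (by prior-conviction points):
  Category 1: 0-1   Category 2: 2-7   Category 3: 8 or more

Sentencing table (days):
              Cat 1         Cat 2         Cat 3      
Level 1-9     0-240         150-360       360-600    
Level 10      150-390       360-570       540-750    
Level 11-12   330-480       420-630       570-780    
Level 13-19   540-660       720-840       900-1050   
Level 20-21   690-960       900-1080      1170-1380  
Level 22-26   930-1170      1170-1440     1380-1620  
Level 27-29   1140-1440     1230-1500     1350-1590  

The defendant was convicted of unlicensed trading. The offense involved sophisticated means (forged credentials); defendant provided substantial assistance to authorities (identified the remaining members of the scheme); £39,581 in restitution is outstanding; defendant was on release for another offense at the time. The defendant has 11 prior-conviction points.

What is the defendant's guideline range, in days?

Base offense level for unlicensed trading: 20.
S1 applies (level before this adjustment is 20 ≥ 15, so +2): 20 + 2 = 22.
S3 applies (level before this adjustment is 22 ≥ 19, so +2): 22 + 2 = 24.
S4 applies: 24 + 2 = 26.
S5 applies: 26 − 4 = 22.
Final offense level: 22.
Criminal history: 11 prior points → Category 3 (8+).
Level 22 falls in the 22-26 band.
Grid: Level 22-26 × Category 3 = 1380-1620 days.

1380-1620 days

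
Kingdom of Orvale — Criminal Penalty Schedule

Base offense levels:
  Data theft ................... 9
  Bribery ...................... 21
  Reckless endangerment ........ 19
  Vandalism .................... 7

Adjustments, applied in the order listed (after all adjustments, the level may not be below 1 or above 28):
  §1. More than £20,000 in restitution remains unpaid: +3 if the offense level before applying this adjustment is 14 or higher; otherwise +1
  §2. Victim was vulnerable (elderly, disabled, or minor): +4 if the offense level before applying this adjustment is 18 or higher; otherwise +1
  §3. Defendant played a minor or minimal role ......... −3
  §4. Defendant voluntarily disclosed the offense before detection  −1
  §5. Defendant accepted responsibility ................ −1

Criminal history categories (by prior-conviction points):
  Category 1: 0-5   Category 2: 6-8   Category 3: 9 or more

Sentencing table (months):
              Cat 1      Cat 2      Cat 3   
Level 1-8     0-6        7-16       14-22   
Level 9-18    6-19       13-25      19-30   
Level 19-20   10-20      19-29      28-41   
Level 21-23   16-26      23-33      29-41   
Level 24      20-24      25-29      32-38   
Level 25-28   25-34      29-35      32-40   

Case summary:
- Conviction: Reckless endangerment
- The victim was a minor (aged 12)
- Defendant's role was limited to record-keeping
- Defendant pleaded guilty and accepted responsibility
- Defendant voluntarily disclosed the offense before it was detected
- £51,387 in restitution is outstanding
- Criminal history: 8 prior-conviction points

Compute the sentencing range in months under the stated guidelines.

Base offense level for reckless endangerment: 19.
§1 applies (level before this adjustment is 19 ≥ 14, so +3): 19 + 3 = 22.
§2 applies (level before this adjustment is 22 ≥ 18, so +4): 22 + 4 = 26.
§3 applies: 26 − 3 = 23.
§4 applies: 23 − 1 = 22.
§5 applies: 22 − 1 = 21.
Final offense level: 21.
Criminal history: 8 prior points → Category 2 (6-8).
Level 21 falls in the 21-23 band.
Grid: Level 21-23 × Category 2 = 23-33 months.

23-33 months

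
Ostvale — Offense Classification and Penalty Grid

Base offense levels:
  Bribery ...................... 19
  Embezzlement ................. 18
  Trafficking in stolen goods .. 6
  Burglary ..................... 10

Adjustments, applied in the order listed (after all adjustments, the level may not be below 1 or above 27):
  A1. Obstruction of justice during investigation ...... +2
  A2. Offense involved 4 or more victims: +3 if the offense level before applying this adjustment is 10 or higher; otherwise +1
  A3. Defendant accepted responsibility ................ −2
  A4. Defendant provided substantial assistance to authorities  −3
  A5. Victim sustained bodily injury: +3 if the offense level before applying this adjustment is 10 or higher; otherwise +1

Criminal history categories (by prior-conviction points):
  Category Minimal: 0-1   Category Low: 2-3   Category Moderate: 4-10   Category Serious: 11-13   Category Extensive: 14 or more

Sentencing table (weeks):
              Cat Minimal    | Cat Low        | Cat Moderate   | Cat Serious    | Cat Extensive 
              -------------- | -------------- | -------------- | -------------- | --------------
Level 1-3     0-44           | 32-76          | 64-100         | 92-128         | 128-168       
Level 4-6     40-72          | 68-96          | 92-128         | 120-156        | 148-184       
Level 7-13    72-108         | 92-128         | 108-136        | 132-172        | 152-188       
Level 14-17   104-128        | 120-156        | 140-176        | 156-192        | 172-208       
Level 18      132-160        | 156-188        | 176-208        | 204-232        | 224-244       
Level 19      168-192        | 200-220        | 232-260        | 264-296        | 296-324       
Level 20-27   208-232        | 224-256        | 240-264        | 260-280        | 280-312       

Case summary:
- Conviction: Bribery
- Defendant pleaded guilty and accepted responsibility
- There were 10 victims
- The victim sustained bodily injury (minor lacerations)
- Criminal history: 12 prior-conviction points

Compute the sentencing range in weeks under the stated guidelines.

Base offense level for bribery: 19.
A2 applies (level before this adjustment is 19 ≥ 10, so +3): 19 + 3 = 22.
A3 applies: 22 − 2 = 20.
A5 applies (level before this adjustment is 20 ≥ 10, so +3): 20 + 3 = 23.
Final offense level: 23.
Criminal history: 12 prior points → Category Serious (11-13).
Level 23 falls in the 20-27 band.
Grid: Level 20-27 × Category Serious = 260-280 weeks.

260-280 weeks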